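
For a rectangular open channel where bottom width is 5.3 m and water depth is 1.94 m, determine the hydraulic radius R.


For a rectangular section:
Flow area A = b * y = 5.3 * 1.94 = 10.28 m^2.
Wetted perimeter P = b + 2y = 5.3 + 2*1.94 = 9.18 m.
Hydraulic radius R = A/P = 10.28 / 9.18 = 1.12 m.

1.12


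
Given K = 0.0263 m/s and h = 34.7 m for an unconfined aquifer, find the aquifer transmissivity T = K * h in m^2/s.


Transmissivity is defined as T = K * h.
T = 0.0263 * 34.7
  = 0.9126 m^2/s.

0.9126


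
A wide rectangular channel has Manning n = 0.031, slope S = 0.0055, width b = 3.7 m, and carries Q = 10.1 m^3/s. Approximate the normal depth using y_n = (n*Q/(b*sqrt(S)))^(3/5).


We use the wide-channel approximation y_n = (n*Q/(b*sqrt(S)))^(3/5).
sqrt(S) = sqrt(0.0055) = 0.074162.
Numerator: n*Q = 0.031 * 10.1 = 0.3131.
Denominator: b*sqrt(S) = 3.7 * 0.074162 = 0.274399.
arg = 1.141.
y_n = 1.141^(3/5) = 1.0824 m.

1.0824


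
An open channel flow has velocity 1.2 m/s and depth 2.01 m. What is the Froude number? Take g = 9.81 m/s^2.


The Froude number is defined as Fr = V / sqrt(g*y).
g*y = 9.81 * 2.01 = 19.7181.
sqrt(g*y) = sqrt(19.7181) = 4.4405.
Fr = 1.2 / 4.4405 = 0.2702.

0.2702


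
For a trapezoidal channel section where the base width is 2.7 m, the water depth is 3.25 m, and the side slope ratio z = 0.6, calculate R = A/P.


For a trapezoidal section with side slope z:
A = (b + z*y)*y = (2.7 + 0.6*3.25)*3.25 = 15.113 m^2.
P = b + 2*y*sqrt(1 + z^2) = 2.7 + 2*3.25*sqrt(1 + 0.6^2) = 10.28 m.
R = A/P = 15.113 / 10.28 = 1.4701 m.

1.4701


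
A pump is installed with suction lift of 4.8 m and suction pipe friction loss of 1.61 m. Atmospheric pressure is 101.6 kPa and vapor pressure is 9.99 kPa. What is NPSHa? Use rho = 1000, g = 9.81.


NPSHa = p_atm/(rho*g) - z_s - hf_s - p_vap/(rho*g).
p_atm/(rho*g) = 101.6*1000 / (1000*9.81) = 10.357 m.
p_vap/(rho*g) = 9.99*1000 / (1000*9.81) = 1.018 m.
NPSHa = 10.357 - 4.8 - 1.61 - 1.018
      = 2.93 m.

2.93


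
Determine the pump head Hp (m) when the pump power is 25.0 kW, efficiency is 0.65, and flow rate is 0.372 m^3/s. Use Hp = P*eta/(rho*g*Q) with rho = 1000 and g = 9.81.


Pump head formula: Hp = P * eta / (rho * g * Q).
Numerator: P * eta = 25.0 * 1000 * 0.65 = 16250.0 W.
Denominator: rho * g * Q = 1000 * 9.81 * 0.372 = 3649.32.
Hp = 16250.0 / 3649.32 = 4.45 m.

4.45


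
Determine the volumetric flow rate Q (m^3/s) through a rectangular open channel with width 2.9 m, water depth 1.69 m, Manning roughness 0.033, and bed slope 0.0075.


For a rectangular channel, the cross-sectional area A = b * y = 2.9 * 1.69 = 4.9 m^2.
The wetted perimeter P = b + 2y = 2.9 + 2*1.69 = 6.28 m.
Hydraulic radius R = A/P = 4.9/6.28 = 0.7804 m.
Velocity V = (1/n)*R^(2/3)*S^(1/2) = (1/0.033)*0.7804^(2/3)*0.0075^(1/2) = 2.2245 m/s.
Discharge Q = A * V = 4.9 * 2.2245 = 10.902 m^3/s.

10.902


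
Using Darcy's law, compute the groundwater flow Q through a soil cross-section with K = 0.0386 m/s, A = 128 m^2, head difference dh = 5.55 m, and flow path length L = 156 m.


Darcy's law: Q = K * A * i, where i = dh/L.
Hydraulic gradient i = 5.55 / 156 = 0.035577.
Q = 0.0386 * 128 * 0.035577
  = 0.1758 m^3/s.

0.1758


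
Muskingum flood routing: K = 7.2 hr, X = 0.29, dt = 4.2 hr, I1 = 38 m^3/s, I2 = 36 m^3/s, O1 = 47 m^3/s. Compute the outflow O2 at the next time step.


Muskingum coefficients:
denom = 2*K*(1-X) + dt = 2*7.2*(1-0.29) + 4.2 = 14.424.
C0 = (dt - 2*K*X)/denom = (4.2 - 2*7.2*0.29)/14.424 = 0.0017.
C1 = (dt + 2*K*X)/denom = (4.2 + 2*7.2*0.29)/14.424 = 0.5807.
C2 = (2*K*(1-X) - dt)/denom = 0.4176.
O2 = C0*I2 + C1*I1 + C2*O1
   = 0.0017*36 + 0.5807*38 + 0.4176*47
   = 41.76 m^3/s.

41.76


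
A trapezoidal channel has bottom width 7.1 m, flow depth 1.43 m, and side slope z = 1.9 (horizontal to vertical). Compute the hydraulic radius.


For a trapezoidal section with side slope z:
A = (b + z*y)*y = (7.1 + 1.9*1.43)*1.43 = 14.038 m^2.
P = b + 2*y*sqrt(1 + z^2) = 7.1 + 2*1.43*sqrt(1 + 1.9^2) = 13.241 m.
R = A/P = 14.038 / 13.241 = 1.0602 m.

1.0602


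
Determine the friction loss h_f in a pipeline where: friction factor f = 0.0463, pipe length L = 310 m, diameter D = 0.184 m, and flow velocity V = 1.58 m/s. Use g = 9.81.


Darcy-Weisbach equation: h_f = f * (L/D) * V^2/(2g).
f * L/D = 0.0463 * 310/0.184 = 78.0054.
V^2/(2g) = 1.58^2 / (2*9.81) = 2.4964 / 19.62 = 0.1272 m.
h_f = 78.0054 * 0.1272 = 9.925 m.

9.925


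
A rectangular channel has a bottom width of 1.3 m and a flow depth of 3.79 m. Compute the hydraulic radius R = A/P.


For a rectangular section:
Flow area A = b * y = 1.3 * 3.79 = 4.93 m^2.
Wetted perimeter P = b + 2y = 1.3 + 2*3.79 = 8.88 m.
Hydraulic radius R = A/P = 4.93 / 8.88 = 0.5548 m.

0.5548


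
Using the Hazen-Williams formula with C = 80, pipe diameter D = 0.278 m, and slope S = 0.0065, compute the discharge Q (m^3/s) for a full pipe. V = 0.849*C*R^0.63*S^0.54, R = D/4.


For a full circular pipe, R = D/4 = 0.278/4 = 0.0695 m.
V = 0.849 * 80 * 0.0695^0.63 * 0.0065^0.54
  = 0.849 * 80 * 0.186402 * 0.065913
  = 0.8345 m/s.
Pipe area A = pi*D^2/4 = pi*0.278^2/4 = 0.0607 m^2.
Q = A * V = 0.0607 * 0.8345 = 0.0507 m^3/s.

0.0507


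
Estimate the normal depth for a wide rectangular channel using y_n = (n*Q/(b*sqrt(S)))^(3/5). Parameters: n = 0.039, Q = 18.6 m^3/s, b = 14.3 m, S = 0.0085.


We use the wide-channel approximation y_n = (n*Q/(b*sqrt(S)))^(3/5).
sqrt(S) = sqrt(0.0085) = 0.092195.
Numerator: n*Q = 0.039 * 18.6 = 0.7254.
Denominator: b*sqrt(S) = 14.3 * 0.092195 = 1.318388.
arg = 0.5502.
y_n = 0.5502^(3/5) = 0.6987 m.

0.6987


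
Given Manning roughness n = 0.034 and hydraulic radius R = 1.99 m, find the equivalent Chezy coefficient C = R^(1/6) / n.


The Chezy coefficient relates to Manning's n through C = R^(1/6) / n.
R^(1/6) = 1.99^(1/6) = 1.121525.
C = 1.121525 / 0.034 = 32.99 m^(1/2)/s.

32.99


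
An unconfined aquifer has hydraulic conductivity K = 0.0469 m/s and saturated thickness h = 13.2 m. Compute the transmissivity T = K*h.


Transmissivity is defined as T = K * h.
T = 0.0469 * 13.2
  = 0.6191 m^2/s.

0.6191


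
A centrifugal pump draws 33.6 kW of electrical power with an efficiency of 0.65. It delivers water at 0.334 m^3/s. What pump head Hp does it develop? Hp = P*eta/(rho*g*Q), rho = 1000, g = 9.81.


Pump head formula: Hp = P * eta / (rho * g * Q).
Numerator: P * eta = 33.6 * 1000 * 0.65 = 21840.0 W.
Denominator: rho * g * Q = 1000 * 9.81 * 0.334 = 3276.54.
Hp = 21840.0 / 3276.54 = 6.67 m.

6.67


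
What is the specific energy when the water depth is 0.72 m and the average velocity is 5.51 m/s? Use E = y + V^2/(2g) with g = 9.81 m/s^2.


Specific energy E = y + V^2/(2g).
Velocity head = V^2/(2g) = 5.51^2 / (2*9.81) = 30.3601 / 19.62 = 1.5474 m.
E = 0.72 + 1.5474 = 2.2674 m.

2.2674


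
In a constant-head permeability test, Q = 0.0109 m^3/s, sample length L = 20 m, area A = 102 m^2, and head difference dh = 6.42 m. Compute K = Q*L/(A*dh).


From K = Q*L / (A*dh):
Numerator: Q*L = 0.0109 * 20 = 0.218.
Denominator: A*dh = 102 * 6.42 = 654.84.
K = 0.218 / 654.84 = 0.000333 m/s.

0.000333


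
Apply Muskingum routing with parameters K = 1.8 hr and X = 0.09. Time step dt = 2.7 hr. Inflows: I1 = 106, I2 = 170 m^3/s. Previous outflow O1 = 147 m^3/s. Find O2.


Muskingum coefficients:
denom = 2*K*(1-X) + dt = 2*1.8*(1-0.09) + 2.7 = 5.976.
C0 = (dt - 2*K*X)/denom = (2.7 - 2*1.8*0.09)/5.976 = 0.3976.
C1 = (dt + 2*K*X)/denom = (2.7 + 2*1.8*0.09)/5.976 = 0.506.
C2 = (2*K*(1-X) - dt)/denom = 0.0964.
O2 = C0*I2 + C1*I1 + C2*O1
   = 0.3976*170 + 0.506*106 + 0.0964*147
   = 135.4 m^3/s.

135.4


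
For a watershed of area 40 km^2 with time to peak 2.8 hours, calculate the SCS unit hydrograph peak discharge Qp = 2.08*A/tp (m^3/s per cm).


SCS formula: Qp = 2.08 * A / tp.
Qp = 2.08 * 40 / 2.8
   = 83.2 / 2.8
   = 29.71 m^3/s per cm.

29.71


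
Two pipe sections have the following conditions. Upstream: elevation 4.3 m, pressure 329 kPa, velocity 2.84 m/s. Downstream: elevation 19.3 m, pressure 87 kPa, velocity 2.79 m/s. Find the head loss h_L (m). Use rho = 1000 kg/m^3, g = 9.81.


Total head at each section: H = z + p/(rho*g) + V^2/(2g).
H1 = 4.3 + 329*1000/(1000*9.81) + 2.84^2/(2*9.81)
   = 4.3 + 33.537 + 0.4111
   = 38.248 m.
H2 = 19.3 + 87*1000/(1000*9.81) + 2.79^2/(2*9.81)
   = 19.3 + 8.869 + 0.3967
   = 28.565 m.
h_L = H1 - H2 = 38.248 - 28.565 = 9.683 m.

9.683


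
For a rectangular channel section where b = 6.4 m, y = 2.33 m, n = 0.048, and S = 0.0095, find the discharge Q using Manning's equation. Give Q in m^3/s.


For a rectangular channel, the cross-sectional area A = b * y = 6.4 * 2.33 = 14.91 m^2.
The wetted perimeter P = b + 2y = 6.4 + 2*2.33 = 11.06 m.
Hydraulic radius R = A/P = 14.91/11.06 = 1.3483 m.
Velocity V = (1/n)*R^(2/3)*S^(1/2) = (1/0.048)*1.3483^(2/3)*0.0095^(1/2) = 2.4782 m/s.
Discharge Q = A * V = 14.91 * 2.4782 = 36.955 m^3/s.

36.955


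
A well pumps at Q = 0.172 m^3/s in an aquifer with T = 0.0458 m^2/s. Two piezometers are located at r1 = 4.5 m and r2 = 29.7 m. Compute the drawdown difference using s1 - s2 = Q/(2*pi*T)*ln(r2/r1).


Thiem equation: s1 - s2 = Q/(2*pi*T) * ln(r2/r1).
ln(r2/r1) = ln(29.7/4.5) = 1.8871.
Q/(2*pi*T) = 0.172 / (2*pi*0.0458) = 0.172 / 0.2878 = 0.5977.
s1 - s2 = 0.5977 * 1.8871 = 1.1279 m.

1.1279


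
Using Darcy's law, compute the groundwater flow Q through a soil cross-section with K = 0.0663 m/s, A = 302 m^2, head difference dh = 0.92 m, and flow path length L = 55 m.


Darcy's law: Q = K * A * i, where i = dh/L.
Hydraulic gradient i = 0.92 / 55 = 0.016727.
Q = 0.0663 * 302 * 0.016727
  = 0.3349 m^3/s.

0.3349


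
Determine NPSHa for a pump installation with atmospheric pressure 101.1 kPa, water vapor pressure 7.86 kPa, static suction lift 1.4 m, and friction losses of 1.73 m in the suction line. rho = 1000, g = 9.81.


NPSHa = p_atm/(rho*g) - z_s - hf_s - p_vap/(rho*g).
p_atm/(rho*g) = 101.1*1000 / (1000*9.81) = 10.306 m.
p_vap/(rho*g) = 7.86*1000 / (1000*9.81) = 0.801 m.
NPSHa = 10.306 - 1.4 - 1.73 - 0.801
      = 6.37 m.

6.37


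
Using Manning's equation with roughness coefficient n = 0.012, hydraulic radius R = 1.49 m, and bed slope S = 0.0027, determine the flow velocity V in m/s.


Manning's equation gives V = (1/n) * R^(2/3) * S^(1/2).
First, compute R^(2/3) = 1.49^(2/3) = 1.3045.
Next, S^(1/2) = 0.0027^(1/2) = 0.051962.
Then 1/n = 1/0.012 = 83.33.
V = 83.33 * 1.3045 * 0.051962 = 5.6488 m/s.

5.6488


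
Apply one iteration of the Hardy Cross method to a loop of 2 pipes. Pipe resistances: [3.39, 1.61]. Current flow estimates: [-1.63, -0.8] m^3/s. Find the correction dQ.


Numerator terms (r*Q*|Q|): 3.39*-1.63*|-1.63| = -9.0069; 1.61*-0.8*|-0.8| = -1.0304.
Sum of numerator = -10.0373.
Denominator terms (r*|Q|): 3.39*|-1.63| = 5.5257; 1.61*|-0.8| = 1.288.
2 * sum of denominator = 2 * 6.8137 = 13.6274.
dQ = --10.0373 / 13.6274 = 0.7366 m^3/s.

0.7366


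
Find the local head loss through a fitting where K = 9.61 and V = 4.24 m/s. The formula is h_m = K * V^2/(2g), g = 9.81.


Minor loss formula: h_m = K * V^2/(2g).
V^2 = 4.24^2 = 17.9776.
V^2/(2g) = 17.9776 / 19.62 = 0.9163 m.
h_m = 9.61 * 0.9163 = 8.8055 m.

8.8055


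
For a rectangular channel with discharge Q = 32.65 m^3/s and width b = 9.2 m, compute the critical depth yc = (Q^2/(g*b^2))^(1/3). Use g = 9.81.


Using yc = (Q^2 / (g * b^2))^(1/3):
Q^2 = 32.65^2 = 1066.02.
g * b^2 = 9.81 * 9.2^2 = 9.81 * 84.64 = 830.32.
Q^2 / (g*b^2) = 1066.02 / 830.32 = 1.2839.
yc = 1.2839^(1/3) = 1.0869 m.

1.0869


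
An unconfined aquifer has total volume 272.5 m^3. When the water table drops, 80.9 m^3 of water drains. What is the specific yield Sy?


Specific yield Sy = Volume drained / Total volume.
Sy = 80.9 / 272.5
   = 0.2969.

0.2969


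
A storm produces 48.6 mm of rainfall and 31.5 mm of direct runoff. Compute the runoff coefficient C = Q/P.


The runoff coefficient C = runoff depth / rainfall depth.
C = 31.5 / 48.6
  = 0.6481.

0.6481


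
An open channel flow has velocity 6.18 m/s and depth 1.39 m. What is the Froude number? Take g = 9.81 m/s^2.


The Froude number is defined as Fr = V / sqrt(g*y).
g*y = 9.81 * 1.39 = 13.6359.
sqrt(g*y) = sqrt(13.6359) = 3.6927.
Fr = 6.18 / 3.6927 = 1.6736.

1.6736


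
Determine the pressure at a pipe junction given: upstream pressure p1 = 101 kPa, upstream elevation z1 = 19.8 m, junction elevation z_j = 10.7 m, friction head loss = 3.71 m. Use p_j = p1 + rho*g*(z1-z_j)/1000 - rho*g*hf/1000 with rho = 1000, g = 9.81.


Junction pressure: p_j = p1 + rho*g*(z1 - z_j)/1000 - rho*g*hf/1000.
Elevation term = 1000*9.81*(19.8 - 10.7)/1000 = 89.271 kPa.
Friction term = 1000*9.81*3.71/1000 = 36.395 kPa.
p_j = 101 + 89.271 - 36.395 = 153.88 kPa.

153.88


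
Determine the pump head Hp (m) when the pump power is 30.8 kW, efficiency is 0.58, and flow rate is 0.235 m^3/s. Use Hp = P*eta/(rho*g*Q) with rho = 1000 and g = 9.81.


Pump head formula: Hp = P * eta / (rho * g * Q).
Numerator: P * eta = 30.8 * 1000 * 0.58 = 17864.0 W.
Denominator: rho * g * Q = 1000 * 9.81 * 0.235 = 2305.35.
Hp = 17864.0 / 2305.35 = 7.75 m.

7.75


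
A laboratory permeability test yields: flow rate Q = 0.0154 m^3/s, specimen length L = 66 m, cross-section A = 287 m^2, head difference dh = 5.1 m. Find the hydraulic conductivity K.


From K = Q*L / (A*dh):
Numerator: Q*L = 0.0154 * 66 = 1.0164.
Denominator: A*dh = 287 * 5.1 = 1463.7.
K = 1.0164 / 1463.7 = 0.000694 m/s.

0.000694


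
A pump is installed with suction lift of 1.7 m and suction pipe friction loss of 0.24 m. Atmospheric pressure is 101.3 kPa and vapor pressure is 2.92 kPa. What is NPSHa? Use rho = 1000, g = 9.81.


NPSHa = p_atm/(rho*g) - z_s - hf_s - p_vap/(rho*g).
p_atm/(rho*g) = 101.3*1000 / (1000*9.81) = 10.326 m.
p_vap/(rho*g) = 2.92*1000 / (1000*9.81) = 0.298 m.
NPSHa = 10.326 - 1.7 - 0.24 - 0.298
      = 8.09 m.

8.09


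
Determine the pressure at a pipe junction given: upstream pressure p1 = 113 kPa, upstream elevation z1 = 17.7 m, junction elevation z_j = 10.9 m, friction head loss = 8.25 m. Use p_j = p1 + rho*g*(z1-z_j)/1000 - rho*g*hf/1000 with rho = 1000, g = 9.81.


Junction pressure: p_j = p1 + rho*g*(z1 - z_j)/1000 - rho*g*hf/1000.
Elevation term = 1000*9.81*(17.7 - 10.9)/1000 = 66.708 kPa.
Friction term = 1000*9.81*8.25/1000 = 80.933 kPa.
p_j = 113 + 66.708 - 80.933 = 98.78 kPa.

98.78


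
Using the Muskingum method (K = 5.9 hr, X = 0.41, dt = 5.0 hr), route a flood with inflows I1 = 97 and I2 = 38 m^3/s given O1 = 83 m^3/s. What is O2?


Muskingum coefficients:
denom = 2*K*(1-X) + dt = 2*5.9*(1-0.41) + 5.0 = 11.962.
C0 = (dt - 2*K*X)/denom = (5.0 - 2*5.9*0.41)/11.962 = 0.0135.
C1 = (dt + 2*K*X)/denom = (5.0 + 2*5.9*0.41)/11.962 = 0.8224.
C2 = (2*K*(1-X) - dt)/denom = 0.164.
O2 = C0*I2 + C1*I1 + C2*O1
   = 0.0135*38 + 0.8224*97 + 0.164*83
   = 93.9 m^3/s.

93.9


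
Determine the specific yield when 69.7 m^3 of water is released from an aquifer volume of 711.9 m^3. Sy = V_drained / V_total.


Specific yield Sy = Volume drained / Total volume.
Sy = 69.7 / 711.9
   = 0.0979.

0.0979


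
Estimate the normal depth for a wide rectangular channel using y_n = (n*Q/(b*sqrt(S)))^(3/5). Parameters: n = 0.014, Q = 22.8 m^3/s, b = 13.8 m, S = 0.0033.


We use the wide-channel approximation y_n = (n*Q/(b*sqrt(S)))^(3/5).
sqrt(S) = sqrt(0.0033) = 0.057446.
Numerator: n*Q = 0.014 * 22.8 = 0.3192.
Denominator: b*sqrt(S) = 13.8 * 0.057446 = 0.792755.
arg = 0.4026.
y_n = 0.4026^(3/5) = 0.5794 m.

0.5794


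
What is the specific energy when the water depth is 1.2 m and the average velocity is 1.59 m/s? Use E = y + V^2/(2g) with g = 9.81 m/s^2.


Specific energy E = y + V^2/(2g).
Velocity head = V^2/(2g) = 1.59^2 / (2*9.81) = 2.5281 / 19.62 = 0.1289 m.
E = 1.2 + 0.1289 = 1.3289 m.

1.3289


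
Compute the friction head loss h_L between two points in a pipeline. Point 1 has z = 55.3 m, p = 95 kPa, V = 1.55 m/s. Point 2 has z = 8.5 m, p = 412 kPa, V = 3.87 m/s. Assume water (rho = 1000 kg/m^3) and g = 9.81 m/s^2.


Total head at each section: H = z + p/(rho*g) + V^2/(2g).
H1 = 55.3 + 95*1000/(1000*9.81) + 1.55^2/(2*9.81)
   = 55.3 + 9.684 + 0.1225
   = 65.106 m.
H2 = 8.5 + 412*1000/(1000*9.81) + 3.87^2/(2*9.81)
   = 8.5 + 41.998 + 0.7633
   = 51.261 m.
h_L = H1 - H2 = 65.106 - 51.261 = 13.845 m.

13.845


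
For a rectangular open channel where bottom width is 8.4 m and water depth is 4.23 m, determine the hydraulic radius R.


For a rectangular section:
Flow area A = b * y = 8.4 * 4.23 = 35.53 m^2.
Wetted perimeter P = b + 2y = 8.4 + 2*4.23 = 16.86 m.
Hydraulic radius R = A/P = 35.53 / 16.86 = 2.1075 m.

2.1075


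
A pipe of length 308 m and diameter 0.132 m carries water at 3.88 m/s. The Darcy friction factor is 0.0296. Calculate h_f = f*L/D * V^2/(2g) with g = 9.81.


Darcy-Weisbach equation: h_f = f * (L/D) * V^2/(2g).
f * L/D = 0.0296 * 308/0.132 = 69.0667.
V^2/(2g) = 3.88^2 / (2*9.81) = 15.0544 / 19.62 = 0.7673 m.
h_f = 69.0667 * 0.7673 = 52.995 m.

52.995


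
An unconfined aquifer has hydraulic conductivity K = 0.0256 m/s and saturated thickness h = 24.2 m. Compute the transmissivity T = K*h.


Transmissivity is defined as T = K * h.
T = 0.0256 * 24.2
  = 0.6195 m^2/s.

0.6195


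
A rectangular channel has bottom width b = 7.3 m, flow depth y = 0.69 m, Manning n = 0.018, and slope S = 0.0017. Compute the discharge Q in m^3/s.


For a rectangular channel, the cross-sectional area A = b * y = 7.3 * 0.69 = 5.04 m^2.
The wetted perimeter P = b + 2y = 7.3 + 2*0.69 = 8.68 m.
Hydraulic radius R = A/P = 5.04/8.68 = 0.5803 m.
Velocity V = (1/n)*R^(2/3)*S^(1/2) = (1/0.018)*0.5803^(2/3)*0.0017^(1/2) = 1.5936 m/s.
Discharge Q = A * V = 5.04 * 1.5936 = 8.027 m^3/s.

8.027


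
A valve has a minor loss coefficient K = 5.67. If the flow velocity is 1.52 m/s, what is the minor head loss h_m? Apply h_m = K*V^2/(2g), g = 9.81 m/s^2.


Minor loss formula: h_m = K * V^2/(2g).
V^2 = 1.52^2 = 2.3104.
V^2/(2g) = 2.3104 / 19.62 = 0.1178 m.
h_m = 5.67 * 0.1178 = 0.6677 m.

0.6677


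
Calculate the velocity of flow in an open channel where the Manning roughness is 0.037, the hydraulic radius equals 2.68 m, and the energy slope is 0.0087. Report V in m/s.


Manning's equation gives V = (1/n) * R^(2/3) * S^(1/2).
First, compute R^(2/3) = 2.68^(2/3) = 1.9294.
Next, S^(1/2) = 0.0087^(1/2) = 0.093274.
Then 1/n = 1/0.037 = 27.03.
V = 27.03 * 1.9294 * 0.093274 = 4.8639 m/s.

4.8639


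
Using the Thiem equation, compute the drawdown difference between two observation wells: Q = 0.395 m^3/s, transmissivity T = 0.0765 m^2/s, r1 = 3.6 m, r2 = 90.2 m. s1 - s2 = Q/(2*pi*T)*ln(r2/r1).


Thiem equation: s1 - s2 = Q/(2*pi*T) * ln(r2/r1).
ln(r2/r1) = ln(90.2/3.6) = 3.2211.
Q/(2*pi*T) = 0.395 / (2*pi*0.0765) = 0.395 / 0.4807 = 0.8218.
s1 - s2 = 0.8218 * 3.2211 = 2.647 m.

2.647


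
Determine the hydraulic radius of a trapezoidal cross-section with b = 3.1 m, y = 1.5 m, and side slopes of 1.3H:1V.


For a trapezoidal section with side slope z:
A = (b + z*y)*y = (3.1 + 1.3*1.5)*1.5 = 7.575 m^2.
P = b + 2*y*sqrt(1 + z^2) = 3.1 + 2*1.5*sqrt(1 + 1.3^2) = 8.02 m.
R = A/P = 7.575 / 8.02 = 0.9445 m.

0.9445


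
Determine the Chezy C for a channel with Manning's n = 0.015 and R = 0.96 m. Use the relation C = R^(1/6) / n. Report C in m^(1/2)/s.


The Chezy coefficient relates to Manning's n through C = R^(1/6) / n.
R^(1/6) = 0.96^(1/6) = 0.993219.
C = 0.993219 / 0.015 = 66.21 m^(1/2)/s.

66.21


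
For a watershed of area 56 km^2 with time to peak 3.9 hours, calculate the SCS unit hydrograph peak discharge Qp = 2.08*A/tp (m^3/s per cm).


SCS formula: Qp = 2.08 * A / tp.
Qp = 2.08 * 56 / 3.9
   = 116.48 / 3.9
   = 29.87 m^3/s per cm.

29.87


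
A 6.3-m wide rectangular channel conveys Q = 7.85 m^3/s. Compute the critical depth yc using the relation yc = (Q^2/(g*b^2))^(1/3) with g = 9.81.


Using yc = (Q^2 / (g * b^2))^(1/3):
Q^2 = 7.85^2 = 61.62.
g * b^2 = 9.81 * 6.3^2 = 9.81 * 39.69 = 389.36.
Q^2 / (g*b^2) = 61.62 / 389.36 = 0.1583.
yc = 0.1583^(1/3) = 0.5409 m.

0.5409


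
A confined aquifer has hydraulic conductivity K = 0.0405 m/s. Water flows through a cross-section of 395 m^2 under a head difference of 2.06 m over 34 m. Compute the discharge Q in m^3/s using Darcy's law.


Darcy's law: Q = K * A * i, where i = dh/L.
Hydraulic gradient i = 2.06 / 34 = 0.060588.
Q = 0.0405 * 395 * 0.060588
  = 0.9693 m^3/s.

0.9693


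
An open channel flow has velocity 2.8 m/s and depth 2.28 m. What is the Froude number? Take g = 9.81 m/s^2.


The Froude number is defined as Fr = V / sqrt(g*y).
g*y = 9.81 * 2.28 = 22.3668.
sqrt(g*y) = sqrt(22.3668) = 4.7294.
Fr = 2.8 / 4.7294 = 0.592.

0.592


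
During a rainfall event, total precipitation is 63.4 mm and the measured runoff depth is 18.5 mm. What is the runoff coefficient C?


The runoff coefficient C = runoff depth / rainfall depth.
C = 18.5 / 63.4
  = 0.2918.

0.2918


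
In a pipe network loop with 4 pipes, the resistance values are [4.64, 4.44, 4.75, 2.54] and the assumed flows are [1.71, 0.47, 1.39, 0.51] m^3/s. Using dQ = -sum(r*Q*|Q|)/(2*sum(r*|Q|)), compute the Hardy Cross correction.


Numerator terms (r*Q*|Q|): 4.64*1.71*|1.71| = 13.5678; 4.44*0.47*|0.47| = 0.9808; 4.75*1.39*|1.39| = 9.1775; 2.54*0.51*|0.51| = 0.6607.
Sum of numerator = 24.3867.
Denominator terms (r*|Q|): 4.64*|1.71| = 7.9344; 4.44*|0.47| = 2.0868; 4.75*|1.39| = 6.6025; 2.54*|0.51| = 1.2954.
2 * sum of denominator = 2 * 17.9191 = 35.8382.
dQ = -24.3867 / 35.8382 = -0.6805 m^3/s.

-0.6805


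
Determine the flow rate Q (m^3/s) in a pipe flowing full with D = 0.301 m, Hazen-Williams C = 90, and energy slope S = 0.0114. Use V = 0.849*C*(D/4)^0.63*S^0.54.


For a full circular pipe, R = D/4 = 0.301/4 = 0.0752 m.
V = 0.849 * 90 * 0.0752^0.63 * 0.0114^0.54
  = 0.849 * 90 * 0.195974 * 0.089275
  = 1.3368 m/s.
Pipe area A = pi*D^2/4 = pi*0.301^2/4 = 0.0712 m^2.
Q = A * V = 0.0712 * 1.3368 = 0.0951 m^3/s.

0.0951


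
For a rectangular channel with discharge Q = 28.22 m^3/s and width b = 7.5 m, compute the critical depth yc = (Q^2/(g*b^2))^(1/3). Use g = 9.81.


Using yc = (Q^2 / (g * b^2))^(1/3):
Q^2 = 28.22^2 = 796.37.
g * b^2 = 9.81 * 7.5^2 = 9.81 * 56.25 = 551.81.
Q^2 / (g*b^2) = 796.37 / 551.81 = 1.4432.
yc = 1.4432^(1/3) = 1.1301 m.

1.1301


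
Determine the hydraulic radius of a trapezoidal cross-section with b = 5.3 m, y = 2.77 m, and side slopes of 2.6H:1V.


For a trapezoidal section with side slope z:
A = (b + z*y)*y = (5.3 + 2.6*2.77)*2.77 = 34.631 m^2.
P = b + 2*y*sqrt(1 + z^2) = 5.3 + 2*2.77*sqrt(1 + 2.6^2) = 20.733 m.
R = A/P = 34.631 / 20.733 = 1.6703 m.

1.6703


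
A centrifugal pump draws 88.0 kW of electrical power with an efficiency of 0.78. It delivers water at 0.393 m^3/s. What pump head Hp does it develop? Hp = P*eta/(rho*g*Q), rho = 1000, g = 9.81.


Pump head formula: Hp = P * eta / (rho * g * Q).
Numerator: P * eta = 88.0 * 1000 * 0.78 = 68640.0 W.
Denominator: rho * g * Q = 1000 * 9.81 * 0.393 = 3855.33.
Hp = 68640.0 / 3855.33 = 17.8 m.

17.8


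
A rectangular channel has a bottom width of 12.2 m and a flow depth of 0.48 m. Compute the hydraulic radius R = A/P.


For a rectangular section:
Flow area A = b * y = 12.2 * 0.48 = 5.86 m^2.
Wetted perimeter P = b + 2y = 12.2 + 2*0.48 = 13.16 m.
Hydraulic radius R = A/P = 5.86 / 13.16 = 0.445 m.

0.445


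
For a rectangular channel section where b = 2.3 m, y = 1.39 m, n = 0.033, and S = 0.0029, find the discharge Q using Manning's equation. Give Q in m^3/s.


For a rectangular channel, the cross-sectional area A = b * y = 2.3 * 1.39 = 3.2 m^2.
The wetted perimeter P = b + 2y = 2.3 + 2*1.39 = 5.08 m.
Hydraulic radius R = A/P = 3.2/5.08 = 0.6293 m.
Velocity V = (1/n)*R^(2/3)*S^(1/2) = (1/0.033)*0.6293^(2/3)*0.0029^(1/2) = 1.1984 m/s.
Discharge Q = A * V = 3.2 * 1.1984 = 3.831 m^3/s.

3.831


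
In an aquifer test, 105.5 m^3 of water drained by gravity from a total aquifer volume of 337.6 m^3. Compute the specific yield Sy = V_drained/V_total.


Specific yield Sy = Volume drained / Total volume.
Sy = 105.5 / 337.6
   = 0.3125.

0.3125


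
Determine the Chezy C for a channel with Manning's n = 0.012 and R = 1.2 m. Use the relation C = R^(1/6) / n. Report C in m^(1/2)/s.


The Chezy coefficient relates to Manning's n through C = R^(1/6) / n.
R^(1/6) = 1.2^(1/6) = 1.030853.
C = 1.030853 / 0.012 = 85.9 m^(1/2)/s.

85.9


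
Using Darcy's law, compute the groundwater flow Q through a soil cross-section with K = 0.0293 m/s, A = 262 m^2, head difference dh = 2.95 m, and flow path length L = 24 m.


Darcy's law: Q = K * A * i, where i = dh/L.
Hydraulic gradient i = 2.95 / 24 = 0.122917.
Q = 0.0293 * 262 * 0.122917
  = 0.9436 m^3/s.

0.9436


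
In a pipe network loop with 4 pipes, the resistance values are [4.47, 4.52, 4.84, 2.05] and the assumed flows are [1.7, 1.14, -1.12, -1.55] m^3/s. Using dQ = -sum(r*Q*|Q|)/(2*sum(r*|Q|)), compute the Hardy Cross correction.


Numerator terms (r*Q*|Q|): 4.47*1.7*|1.7| = 12.9183; 4.52*1.14*|1.14| = 5.8742; 4.84*-1.12*|-1.12| = -6.0713; 2.05*-1.55*|-1.55| = -4.9251.
Sum of numerator = 7.7961.
Denominator terms (r*|Q|): 4.47*|1.7| = 7.599; 4.52*|1.14| = 5.1528; 4.84*|-1.12| = 5.4208; 2.05*|-1.55| = 3.1775.
2 * sum of denominator = 2 * 21.3501 = 42.7002.
dQ = -7.7961 / 42.7002 = -0.1826 m^3/s.

-0.1826


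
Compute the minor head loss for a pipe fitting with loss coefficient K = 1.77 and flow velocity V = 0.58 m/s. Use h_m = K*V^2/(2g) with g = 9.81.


Minor loss formula: h_m = K * V^2/(2g).
V^2 = 0.58^2 = 0.3364.
V^2/(2g) = 0.3364 / 19.62 = 0.0171 m.
h_m = 1.77 * 0.0171 = 0.0303 m.

0.0303


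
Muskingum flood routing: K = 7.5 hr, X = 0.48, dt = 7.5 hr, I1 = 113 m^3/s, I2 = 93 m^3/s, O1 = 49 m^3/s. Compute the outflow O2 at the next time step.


Muskingum coefficients:
denom = 2*K*(1-X) + dt = 2*7.5*(1-0.48) + 7.5 = 15.3.
C0 = (dt - 2*K*X)/denom = (7.5 - 2*7.5*0.48)/15.3 = 0.0196.
C1 = (dt + 2*K*X)/denom = (7.5 + 2*7.5*0.48)/15.3 = 0.9608.
C2 = (2*K*(1-X) - dt)/denom = 0.0196.
O2 = C0*I2 + C1*I1 + C2*O1
   = 0.0196*93 + 0.9608*113 + 0.0196*49
   = 111.35 m^3/s.

111.35


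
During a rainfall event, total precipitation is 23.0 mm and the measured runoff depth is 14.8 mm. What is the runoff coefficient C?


The runoff coefficient C = runoff depth / rainfall depth.
C = 14.8 / 23.0
  = 0.6435.

0.6435


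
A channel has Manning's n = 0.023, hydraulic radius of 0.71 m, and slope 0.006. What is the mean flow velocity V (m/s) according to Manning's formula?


Manning's equation gives V = (1/n) * R^(2/3) * S^(1/2).
First, compute R^(2/3) = 0.71^(2/3) = 0.7959.
Next, S^(1/2) = 0.006^(1/2) = 0.07746.
Then 1/n = 1/0.023 = 43.48.
V = 43.48 * 0.7959 * 0.07746 = 2.6803 m/s.

2.6803


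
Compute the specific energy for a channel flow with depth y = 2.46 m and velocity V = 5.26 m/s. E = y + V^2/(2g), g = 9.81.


Specific energy E = y + V^2/(2g).
Velocity head = V^2/(2g) = 5.26^2 / (2*9.81) = 27.6676 / 19.62 = 1.4102 m.
E = 2.46 + 1.4102 = 3.8702 m.

3.8702


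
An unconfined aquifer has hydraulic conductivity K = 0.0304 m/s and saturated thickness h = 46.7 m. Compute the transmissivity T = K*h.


Transmissivity is defined as T = K * h.
T = 0.0304 * 46.7
  = 1.4197 m^2/s.

1.4197


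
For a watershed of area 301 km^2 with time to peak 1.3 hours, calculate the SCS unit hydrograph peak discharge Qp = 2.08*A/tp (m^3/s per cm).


SCS formula: Qp = 2.08 * A / tp.
Qp = 2.08 * 301 / 1.3
   = 626.08 / 1.3
   = 481.6 m^3/s per cm.

481.6


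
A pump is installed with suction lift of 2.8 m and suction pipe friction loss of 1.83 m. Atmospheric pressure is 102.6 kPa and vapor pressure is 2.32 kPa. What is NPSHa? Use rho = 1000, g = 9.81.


NPSHa = p_atm/(rho*g) - z_s - hf_s - p_vap/(rho*g).
p_atm/(rho*g) = 102.6*1000 / (1000*9.81) = 10.459 m.
p_vap/(rho*g) = 2.32*1000 / (1000*9.81) = 0.236 m.
NPSHa = 10.459 - 2.8 - 1.83 - 0.236
      = 5.59 m.

5.59


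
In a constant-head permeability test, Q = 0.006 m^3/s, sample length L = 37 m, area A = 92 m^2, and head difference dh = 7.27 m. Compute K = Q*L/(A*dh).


From K = Q*L / (A*dh):
Numerator: Q*L = 0.006 * 37 = 0.222.
Denominator: A*dh = 92 * 7.27 = 668.84.
K = 0.222 / 668.84 = 0.000332 m/s.

0.000332


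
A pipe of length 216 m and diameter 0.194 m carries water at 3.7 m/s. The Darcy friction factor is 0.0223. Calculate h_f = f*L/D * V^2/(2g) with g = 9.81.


Darcy-Weisbach equation: h_f = f * (L/D) * V^2/(2g).
f * L/D = 0.0223 * 216/0.194 = 24.8289.
V^2/(2g) = 3.7^2 / (2*9.81) = 13.69 / 19.62 = 0.6978 m.
h_f = 24.8289 * 0.6978 = 17.325 m.

17.325


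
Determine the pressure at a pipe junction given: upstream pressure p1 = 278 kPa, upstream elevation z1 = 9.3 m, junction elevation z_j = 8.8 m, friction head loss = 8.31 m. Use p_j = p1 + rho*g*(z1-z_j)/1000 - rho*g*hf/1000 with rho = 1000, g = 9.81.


Junction pressure: p_j = p1 + rho*g*(z1 - z_j)/1000 - rho*g*hf/1000.
Elevation term = 1000*9.81*(9.3 - 8.8)/1000 = 4.905 kPa.
Friction term = 1000*9.81*8.31/1000 = 81.521 kPa.
p_j = 278 + 4.905 - 81.521 = 201.38 kPa.

201.38


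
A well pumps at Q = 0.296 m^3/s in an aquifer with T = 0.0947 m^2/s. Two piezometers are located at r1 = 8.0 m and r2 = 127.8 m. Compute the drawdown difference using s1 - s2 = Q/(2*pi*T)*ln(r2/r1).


Thiem equation: s1 - s2 = Q/(2*pi*T) * ln(r2/r1).
ln(r2/r1) = ln(127.8/8.0) = 2.771.
Q/(2*pi*T) = 0.296 / (2*pi*0.0947) = 0.296 / 0.595 = 0.4975.
s1 - s2 = 0.4975 * 2.771 = 1.3785 m.

1.3785


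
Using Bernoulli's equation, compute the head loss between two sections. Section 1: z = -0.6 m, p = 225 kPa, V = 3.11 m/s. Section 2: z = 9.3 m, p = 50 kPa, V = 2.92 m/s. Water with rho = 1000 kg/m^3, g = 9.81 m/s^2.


Total head at each section: H = z + p/(rho*g) + V^2/(2g).
H1 = -0.6 + 225*1000/(1000*9.81) + 3.11^2/(2*9.81)
   = -0.6 + 22.936 + 0.493
   = 22.829 m.
H2 = 9.3 + 50*1000/(1000*9.81) + 2.92^2/(2*9.81)
   = 9.3 + 5.097 + 0.4346
   = 14.831 m.
h_L = H1 - H2 = 22.829 - 14.831 = 7.997 m.

7.997


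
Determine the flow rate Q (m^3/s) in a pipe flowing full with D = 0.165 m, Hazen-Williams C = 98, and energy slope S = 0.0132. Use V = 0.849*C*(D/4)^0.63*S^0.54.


For a full circular pipe, R = D/4 = 0.165/4 = 0.0413 m.
V = 0.849 * 98 * 0.0413^0.63 * 0.0132^0.54
  = 0.849 * 98 * 0.134189 * 0.09663
  = 1.0788 m/s.
Pipe area A = pi*D^2/4 = pi*0.165^2/4 = 0.0214 m^2.
Q = A * V = 0.0214 * 1.0788 = 0.0231 m^3/s.

0.0231


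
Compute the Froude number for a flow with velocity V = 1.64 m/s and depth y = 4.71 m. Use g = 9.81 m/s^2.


The Froude number is defined as Fr = V / sqrt(g*y).
g*y = 9.81 * 4.71 = 46.2051.
sqrt(g*y) = sqrt(46.2051) = 6.7974.
Fr = 1.64 / 6.7974 = 0.2413.

0.2413


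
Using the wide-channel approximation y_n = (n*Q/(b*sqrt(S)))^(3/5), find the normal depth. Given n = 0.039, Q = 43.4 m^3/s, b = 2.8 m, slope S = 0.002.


We use the wide-channel approximation y_n = (n*Q/(b*sqrt(S)))^(3/5).
sqrt(S) = sqrt(0.002) = 0.044721.
Numerator: n*Q = 0.039 * 43.4 = 1.6926.
Denominator: b*sqrt(S) = 2.8 * 0.044721 = 0.125219.
arg = 13.517.
y_n = 13.517^(3/5) = 4.7701 m.

4.7701


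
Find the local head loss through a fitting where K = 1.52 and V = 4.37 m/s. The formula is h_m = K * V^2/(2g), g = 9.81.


Minor loss formula: h_m = K * V^2/(2g).
V^2 = 4.37^2 = 19.0969.
V^2/(2g) = 19.0969 / 19.62 = 0.9733 m.
h_m = 1.52 * 0.9733 = 1.4795 m.

1.4795


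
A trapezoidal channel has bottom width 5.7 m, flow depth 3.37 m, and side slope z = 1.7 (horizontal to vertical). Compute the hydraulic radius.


For a trapezoidal section with side slope z:
A = (b + z*y)*y = (5.7 + 1.7*3.37)*3.37 = 38.516 m^2.
P = b + 2*y*sqrt(1 + z^2) = 5.7 + 2*3.37*sqrt(1 + 1.7^2) = 18.993 m.
R = A/P = 38.516 / 18.993 = 2.0279 m.

2.0279


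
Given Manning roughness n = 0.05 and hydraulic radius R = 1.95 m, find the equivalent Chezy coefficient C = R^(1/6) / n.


The Chezy coefficient relates to Manning's n through C = R^(1/6) / n.
R^(1/6) = 1.95^(1/6) = 1.117736.
C = 1.117736 / 0.05 = 22.35 m^(1/2)/s.

22.35


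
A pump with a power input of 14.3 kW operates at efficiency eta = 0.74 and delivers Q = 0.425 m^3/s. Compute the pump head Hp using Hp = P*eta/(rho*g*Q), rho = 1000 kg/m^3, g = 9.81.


Pump head formula: Hp = P * eta / (rho * g * Q).
Numerator: P * eta = 14.3 * 1000 * 0.74 = 10582.0 W.
Denominator: rho * g * Q = 1000 * 9.81 * 0.425 = 4169.25.
Hp = 10582.0 / 4169.25 = 2.54 m.

2.54


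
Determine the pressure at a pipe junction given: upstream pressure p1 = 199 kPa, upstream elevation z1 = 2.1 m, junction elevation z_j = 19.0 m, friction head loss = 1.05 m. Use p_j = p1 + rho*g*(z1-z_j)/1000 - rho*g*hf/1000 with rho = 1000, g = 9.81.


Junction pressure: p_j = p1 + rho*g*(z1 - z_j)/1000 - rho*g*hf/1000.
Elevation term = 1000*9.81*(2.1 - 19.0)/1000 = -165.789 kPa.
Friction term = 1000*9.81*1.05/1000 = 10.3 kPa.
p_j = 199 + -165.789 - 10.3 = 22.91 kPa.

22.91


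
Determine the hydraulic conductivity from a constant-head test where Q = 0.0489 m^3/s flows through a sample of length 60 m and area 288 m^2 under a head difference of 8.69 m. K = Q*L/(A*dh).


From K = Q*L / (A*dh):
Numerator: Q*L = 0.0489 * 60 = 2.934.
Denominator: A*dh = 288 * 8.69 = 2502.72.
K = 2.934 / 2502.72 = 0.001172 m/s.

0.001172


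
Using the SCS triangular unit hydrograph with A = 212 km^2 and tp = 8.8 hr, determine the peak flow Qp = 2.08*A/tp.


SCS formula: Qp = 2.08 * A / tp.
Qp = 2.08 * 212 / 8.8
   = 440.96 / 8.8
   = 50.11 m^3/s per cm.

50.11


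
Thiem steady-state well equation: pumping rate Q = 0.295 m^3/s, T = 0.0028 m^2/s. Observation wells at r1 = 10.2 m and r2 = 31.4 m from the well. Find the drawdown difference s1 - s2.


Thiem equation: s1 - s2 = Q/(2*pi*T) * ln(r2/r1).
ln(r2/r1) = ln(31.4/10.2) = 1.1244.
Q/(2*pi*T) = 0.295 / (2*pi*0.0028) = 0.295 / 0.0176 = 16.7681.
s1 - s2 = 16.7681 * 1.1244 = 18.8544 m.

18.8544


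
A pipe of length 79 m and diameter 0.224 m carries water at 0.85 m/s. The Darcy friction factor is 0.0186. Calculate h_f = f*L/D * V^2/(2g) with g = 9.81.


Darcy-Weisbach equation: h_f = f * (L/D) * V^2/(2g).
f * L/D = 0.0186 * 79/0.224 = 6.5598.
V^2/(2g) = 0.85^2 / (2*9.81) = 0.7225 / 19.62 = 0.0368 m.
h_f = 6.5598 * 0.0368 = 0.242 m.

0.242


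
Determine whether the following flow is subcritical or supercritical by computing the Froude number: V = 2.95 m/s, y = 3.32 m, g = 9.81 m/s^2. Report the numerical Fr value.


The Froude number is defined as Fr = V / sqrt(g*y).
g*y = 9.81 * 3.32 = 32.5692.
sqrt(g*y) = sqrt(32.5692) = 5.7069.
Fr = 2.95 / 5.7069 = 0.5169.
Since Fr < 1, the flow is subcritical.

0.5169


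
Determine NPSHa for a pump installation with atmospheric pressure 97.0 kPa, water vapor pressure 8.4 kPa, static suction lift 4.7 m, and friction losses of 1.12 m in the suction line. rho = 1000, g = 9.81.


NPSHa = p_atm/(rho*g) - z_s - hf_s - p_vap/(rho*g).
p_atm/(rho*g) = 97.0*1000 / (1000*9.81) = 9.888 m.
p_vap/(rho*g) = 8.4*1000 / (1000*9.81) = 0.856 m.
NPSHa = 9.888 - 4.7 - 1.12 - 0.856
      = 3.21 m.

3.21


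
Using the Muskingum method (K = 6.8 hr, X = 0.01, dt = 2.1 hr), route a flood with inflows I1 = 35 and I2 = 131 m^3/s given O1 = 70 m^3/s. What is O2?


Muskingum coefficients:
denom = 2*K*(1-X) + dt = 2*6.8*(1-0.01) + 2.1 = 15.564.
C0 = (dt - 2*K*X)/denom = (2.1 - 2*6.8*0.01)/15.564 = 0.1262.
C1 = (dt + 2*K*X)/denom = (2.1 + 2*6.8*0.01)/15.564 = 0.1437.
C2 = (2*K*(1-X) - dt)/denom = 0.7301.
O2 = C0*I2 + C1*I1 + C2*O1
   = 0.1262*131 + 0.1437*35 + 0.7301*70
   = 72.67 m^3/s.

72.67


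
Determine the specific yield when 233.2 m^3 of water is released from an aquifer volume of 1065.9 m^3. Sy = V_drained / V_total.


Specific yield Sy = Volume drained / Total volume.
Sy = 233.2 / 1065.9
   = 0.2188.

0.2188


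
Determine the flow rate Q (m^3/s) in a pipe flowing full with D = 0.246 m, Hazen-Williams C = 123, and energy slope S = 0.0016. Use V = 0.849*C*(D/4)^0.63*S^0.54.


For a full circular pipe, R = D/4 = 0.246/4 = 0.0615 m.
V = 0.849 * 123 * 0.0615^0.63 * 0.0016^0.54
  = 0.849 * 123 * 0.17258 * 0.030919
  = 0.5572 m/s.
Pipe area A = pi*D^2/4 = pi*0.246^2/4 = 0.0475 m^2.
Q = A * V = 0.0475 * 0.5572 = 0.0265 m^3/s.

0.0265


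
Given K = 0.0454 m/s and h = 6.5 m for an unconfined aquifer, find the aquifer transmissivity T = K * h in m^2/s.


Transmissivity is defined as T = K * h.
T = 0.0454 * 6.5
  = 0.2951 m^2/s.

0.2951


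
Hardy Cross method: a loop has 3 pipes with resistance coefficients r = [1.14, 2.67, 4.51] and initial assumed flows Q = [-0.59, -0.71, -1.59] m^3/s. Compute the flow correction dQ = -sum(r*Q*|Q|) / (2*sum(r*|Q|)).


Numerator terms (r*Q*|Q|): 1.14*-0.59*|-0.59| = -0.3968; 2.67*-0.71*|-0.71| = -1.3459; 4.51*-1.59*|-1.59| = -11.4017.
Sum of numerator = -13.1445.
Denominator terms (r*|Q|): 1.14*|-0.59| = 0.6726; 2.67*|-0.71| = 1.8957; 4.51*|-1.59| = 7.1709.
2 * sum of denominator = 2 * 9.7392 = 19.4784.
dQ = --13.1445 / 19.4784 = 0.6748 m^3/s.

0.6748


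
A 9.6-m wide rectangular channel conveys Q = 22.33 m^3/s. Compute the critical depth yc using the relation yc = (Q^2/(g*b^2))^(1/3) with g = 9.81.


Using yc = (Q^2 / (g * b^2))^(1/3):
Q^2 = 22.33^2 = 498.63.
g * b^2 = 9.81 * 9.6^2 = 9.81 * 92.16 = 904.09.
Q^2 / (g*b^2) = 498.63 / 904.09 = 0.5515.
yc = 0.5515^(1/3) = 0.8201 m.

0.8201


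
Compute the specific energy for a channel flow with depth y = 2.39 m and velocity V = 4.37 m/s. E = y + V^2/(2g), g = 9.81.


Specific energy E = y + V^2/(2g).
Velocity head = V^2/(2g) = 4.37^2 / (2*9.81) = 19.0969 / 19.62 = 0.9733 m.
E = 2.39 + 0.9733 = 3.3633 m.

3.3633


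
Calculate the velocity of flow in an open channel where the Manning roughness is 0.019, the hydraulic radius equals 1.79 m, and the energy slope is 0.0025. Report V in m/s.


Manning's equation gives V = (1/n) * R^(2/3) * S^(1/2).
First, compute R^(2/3) = 1.79^(2/3) = 1.4742.
Next, S^(1/2) = 0.0025^(1/2) = 0.05.
Then 1/n = 1/0.019 = 52.63.
V = 52.63 * 1.4742 * 0.05 = 3.8796 m/s.

3.8796


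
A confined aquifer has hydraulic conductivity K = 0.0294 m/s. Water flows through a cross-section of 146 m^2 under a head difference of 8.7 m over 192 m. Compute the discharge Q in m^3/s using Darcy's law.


Darcy's law: Q = K * A * i, where i = dh/L.
Hydraulic gradient i = 8.7 / 192 = 0.045312.
Q = 0.0294 * 146 * 0.045312
  = 0.1945 m^3/s.

0.1945


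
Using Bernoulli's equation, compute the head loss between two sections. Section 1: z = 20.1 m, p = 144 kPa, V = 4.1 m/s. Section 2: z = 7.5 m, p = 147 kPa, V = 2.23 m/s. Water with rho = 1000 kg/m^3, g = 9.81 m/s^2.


Total head at each section: H = z + p/(rho*g) + V^2/(2g).
H1 = 20.1 + 144*1000/(1000*9.81) + 4.1^2/(2*9.81)
   = 20.1 + 14.679 + 0.8568
   = 35.636 m.
H2 = 7.5 + 147*1000/(1000*9.81) + 2.23^2/(2*9.81)
   = 7.5 + 14.985 + 0.2535
   = 22.738 m.
h_L = H1 - H2 = 35.636 - 22.738 = 12.898 m.

12.898


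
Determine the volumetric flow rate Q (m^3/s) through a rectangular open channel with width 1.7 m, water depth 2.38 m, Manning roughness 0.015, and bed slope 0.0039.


For a rectangular channel, the cross-sectional area A = b * y = 1.7 * 2.38 = 4.05 m^2.
The wetted perimeter P = b + 2y = 1.7 + 2*2.38 = 6.46 m.
Hydraulic radius R = A/P = 4.05/6.46 = 0.6263 m.
Velocity V = (1/n)*R^(2/3)*S^(1/2) = (1/0.015)*0.6263^(2/3)*0.0039^(1/2) = 3.0477 m/s.
Discharge Q = A * V = 4.05 * 3.0477 = 12.331 m^3/s.

12.331


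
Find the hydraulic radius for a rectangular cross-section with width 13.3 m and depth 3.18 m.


For a rectangular section:
Flow area A = b * y = 13.3 * 3.18 = 42.29 m^2.
Wetted perimeter P = b + 2y = 13.3 + 2*3.18 = 19.66 m.
Hydraulic radius R = A/P = 42.29 / 19.66 = 2.1513 m.

2.1513


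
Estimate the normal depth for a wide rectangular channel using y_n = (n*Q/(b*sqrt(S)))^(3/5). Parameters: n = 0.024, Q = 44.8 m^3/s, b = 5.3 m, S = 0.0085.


We use the wide-channel approximation y_n = (n*Q/(b*sqrt(S)))^(3/5).
sqrt(S) = sqrt(0.0085) = 0.092195.
Numerator: n*Q = 0.024 * 44.8 = 1.0752.
Denominator: b*sqrt(S) = 5.3 * 0.092195 = 0.488633.
arg = 2.2004.
y_n = 2.2004^(3/5) = 1.6051 m.

1.6051
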